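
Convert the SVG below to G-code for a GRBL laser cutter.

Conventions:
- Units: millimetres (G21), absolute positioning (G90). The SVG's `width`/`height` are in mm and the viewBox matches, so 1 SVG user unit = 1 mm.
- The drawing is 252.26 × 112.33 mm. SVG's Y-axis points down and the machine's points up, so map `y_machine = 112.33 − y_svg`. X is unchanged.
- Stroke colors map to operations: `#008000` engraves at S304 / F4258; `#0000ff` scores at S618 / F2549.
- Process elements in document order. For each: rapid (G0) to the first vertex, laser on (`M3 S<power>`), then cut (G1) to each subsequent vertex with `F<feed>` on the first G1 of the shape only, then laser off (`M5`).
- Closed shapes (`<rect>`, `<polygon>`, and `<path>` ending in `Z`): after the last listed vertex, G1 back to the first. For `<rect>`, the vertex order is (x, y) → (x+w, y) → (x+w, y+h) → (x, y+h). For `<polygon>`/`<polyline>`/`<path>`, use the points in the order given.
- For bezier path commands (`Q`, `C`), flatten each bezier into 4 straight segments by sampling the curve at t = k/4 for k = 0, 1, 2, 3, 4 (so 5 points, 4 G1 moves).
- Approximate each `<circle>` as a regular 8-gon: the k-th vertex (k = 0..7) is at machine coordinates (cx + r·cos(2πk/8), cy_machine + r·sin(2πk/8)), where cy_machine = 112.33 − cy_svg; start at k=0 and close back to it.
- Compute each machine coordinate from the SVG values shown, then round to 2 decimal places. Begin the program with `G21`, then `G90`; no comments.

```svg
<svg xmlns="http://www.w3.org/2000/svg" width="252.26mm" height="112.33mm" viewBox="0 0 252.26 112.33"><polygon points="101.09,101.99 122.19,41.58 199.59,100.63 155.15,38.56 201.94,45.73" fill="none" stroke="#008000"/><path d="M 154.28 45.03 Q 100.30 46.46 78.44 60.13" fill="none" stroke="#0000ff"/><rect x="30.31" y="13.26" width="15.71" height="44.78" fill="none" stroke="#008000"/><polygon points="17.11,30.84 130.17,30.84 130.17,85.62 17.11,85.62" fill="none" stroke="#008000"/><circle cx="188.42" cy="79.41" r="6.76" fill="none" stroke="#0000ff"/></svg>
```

G21
G90
G0 X101.09 Y10.34
M3 S304
G1 X122.19 Y70.75 F4258
G1 X199.59 Y11.70
G1 X155.15 Y73.77
G1 X201.94 Y66.60
G1 X101.09 Y10.34
M5
G0 X154.28 Y67.30
M3 S618
G1 X129.30 Y65.82 F2549
G1 X108.33 Y62.81
G1 X91.38 Y58.27
G1 X78.44 Y52.20
M5
G0 X30.31 Y99.07
M3 S304
G1 X46.02 Y99.07 F4258
G1 X46.02 Y54.29
G1 X30.31 Y54.29
G1 X30.31 Y99.07
M5
G0 X17.11 Y81.49
M3 S304
G1 X130.17 Y81.49 F4258
G1 X130.17 Y26.71
G1 X17.11 Y26.71
G1 X17.11 Y81.49
M5
G0 X195.18 Y32.92
M3 S618
G1 X193.20 Y37.70 F2549
G1 X188.42 Y39.68
G1 X183.64 Y37.70
G1 X181.66 Y32.92
G1 X183.64 Y28.14
G1 X188.42 Y26.16
G1 X193.20 Y28.14
G1 X195.18 Y32.92
M5

1 u = 1 mm; y_m = 112.33 − y.

[1] `<polygon>` closed polygon, #008000→engrave S304 F4258: (101.09,10.34) → (122.19,70.75) → (199.59,11.70) → (155.15,73.77) → (201.94,66.60) → (101.09,10.34) (closed)

[2] `<path>` quadratic bezier, #0000ff→score S618 F2549: (154.28,67.30) → (129.30,65.82) → (108.33,62.81) → (91.38,58.27) → (78.44,52.20)

[3] `<rect>` rectangle, #008000→engrave S304 F4258: (30.31,99.07) → (46.02,99.07) → (46.02,54.29) → (30.31,54.29) → (30.31,99.07) (closed)

[4] `<polygon>` rectangle, #008000→engrave S304 F4258: (17.11,81.49) → (130.17,81.49) → (130.17,26.71) → (17.11,26.71) → (17.11,81.49) (closed)

[5] `<circle>` circle, #0000ff→score S618 F2549: (195.18,32.92) → (193.20,37.70) → (188.42,39.68) → (183.64,37.70) → (181.66,32.92) → (183.64,28.14) → (188.42,26.16) → (193.20,28.14) → (195.18,32.92) (closed)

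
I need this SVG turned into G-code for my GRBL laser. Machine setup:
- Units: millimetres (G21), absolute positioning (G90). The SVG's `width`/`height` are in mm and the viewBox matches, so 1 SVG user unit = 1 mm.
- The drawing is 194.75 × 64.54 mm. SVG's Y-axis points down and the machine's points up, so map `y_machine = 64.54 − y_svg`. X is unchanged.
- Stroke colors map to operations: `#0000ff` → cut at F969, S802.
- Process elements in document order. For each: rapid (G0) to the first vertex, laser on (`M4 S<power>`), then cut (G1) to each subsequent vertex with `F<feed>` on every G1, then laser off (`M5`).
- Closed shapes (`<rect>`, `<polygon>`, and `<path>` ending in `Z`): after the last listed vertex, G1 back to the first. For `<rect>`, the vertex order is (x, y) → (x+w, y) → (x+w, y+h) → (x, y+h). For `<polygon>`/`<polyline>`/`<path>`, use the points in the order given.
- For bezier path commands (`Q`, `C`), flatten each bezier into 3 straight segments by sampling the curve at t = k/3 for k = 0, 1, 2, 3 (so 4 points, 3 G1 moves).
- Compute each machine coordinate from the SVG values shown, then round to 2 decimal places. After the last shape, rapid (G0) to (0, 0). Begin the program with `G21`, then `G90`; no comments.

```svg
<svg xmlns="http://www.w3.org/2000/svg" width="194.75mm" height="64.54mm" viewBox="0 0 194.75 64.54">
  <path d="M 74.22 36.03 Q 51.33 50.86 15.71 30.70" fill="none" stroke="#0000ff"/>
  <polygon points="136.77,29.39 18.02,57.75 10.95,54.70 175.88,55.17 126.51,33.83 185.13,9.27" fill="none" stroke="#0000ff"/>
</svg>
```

G21
G90
G0 X74.22 Y28.51
M4 S802
G1 X57.55 Y22.51 F969
G1 X38.04 Y24.29 F969
G1 X15.71 Y33.84 F969
M5
G0 X136.77 Y35.15
M4 S802
G1 X18.02 Y6.79 F969
G1 X10.95 Y9.84 F969
G1 X175.88 Y9.37 F969
G1 X126.51 Y30.71 F969
G1 X185.13 Y55.27 F969
G1 X136.77 Y35.15 F969
M5
G0 X0.00 Y0.00

1 u = 1 mm; y_m = 64.54 − y.

[1] `<path>` quadratic bezier, #0000ff→cut S802 F969: (74.22,28.51) → (57.55,22.51) → (38.04,24.29) → (15.71,33.84)

[2] `<polygon>` closed polygon, #0000ff→cut S802 F969: (136.77,35.15) → (18.02,6.79) → (10.95,9.84) → (175.88,9.37) → (126.51,30.71) → (185.13,55.27) → (136.77,35.15) (closed)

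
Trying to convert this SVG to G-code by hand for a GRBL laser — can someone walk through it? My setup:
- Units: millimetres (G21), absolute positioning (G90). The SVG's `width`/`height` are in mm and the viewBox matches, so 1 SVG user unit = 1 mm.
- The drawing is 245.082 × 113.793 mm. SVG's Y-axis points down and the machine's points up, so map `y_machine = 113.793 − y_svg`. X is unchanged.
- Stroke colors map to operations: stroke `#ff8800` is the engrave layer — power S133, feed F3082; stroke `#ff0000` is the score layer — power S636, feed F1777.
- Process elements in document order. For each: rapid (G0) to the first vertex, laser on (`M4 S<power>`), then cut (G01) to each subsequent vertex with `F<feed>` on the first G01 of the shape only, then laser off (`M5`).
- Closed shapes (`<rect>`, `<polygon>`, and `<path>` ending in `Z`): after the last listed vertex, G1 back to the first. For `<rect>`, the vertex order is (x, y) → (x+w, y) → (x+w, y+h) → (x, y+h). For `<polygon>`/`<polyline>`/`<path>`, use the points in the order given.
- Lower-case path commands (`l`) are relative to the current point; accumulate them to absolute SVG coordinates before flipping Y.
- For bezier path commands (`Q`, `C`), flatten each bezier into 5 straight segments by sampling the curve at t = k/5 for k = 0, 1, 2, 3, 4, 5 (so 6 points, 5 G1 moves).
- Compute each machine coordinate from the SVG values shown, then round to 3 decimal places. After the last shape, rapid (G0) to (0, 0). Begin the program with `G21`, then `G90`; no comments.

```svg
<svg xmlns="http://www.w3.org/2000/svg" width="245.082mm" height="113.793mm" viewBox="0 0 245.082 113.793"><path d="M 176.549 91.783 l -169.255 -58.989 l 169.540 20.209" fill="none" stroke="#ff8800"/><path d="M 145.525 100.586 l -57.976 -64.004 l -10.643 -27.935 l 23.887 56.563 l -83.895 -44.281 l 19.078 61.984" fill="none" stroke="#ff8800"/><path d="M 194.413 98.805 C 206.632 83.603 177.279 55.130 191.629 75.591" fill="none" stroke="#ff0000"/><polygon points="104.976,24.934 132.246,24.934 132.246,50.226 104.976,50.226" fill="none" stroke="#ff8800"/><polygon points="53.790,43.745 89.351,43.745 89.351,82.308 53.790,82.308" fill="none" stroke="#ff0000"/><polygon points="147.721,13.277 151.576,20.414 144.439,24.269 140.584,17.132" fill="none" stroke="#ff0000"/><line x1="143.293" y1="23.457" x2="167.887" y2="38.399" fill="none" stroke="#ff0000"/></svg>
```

G21
G90
G0 X176.549 Y22.010
M4 S133
G01 X7.294 Y80.999 F3082
G01 X176.834 Y60.790
M5
G0 X145.525 Y13.207
M4 S133
G01 X87.549 Y77.211 F3082
G01 X76.906 Y105.146
G01 X100.793 Y48.583
G01 X16.898 Y92.864
G01 X35.976 Y30.880
M5
G0 X194.413 Y14.988
M4 S636
G01 X197.438 Y25.204 F1777
G01 X194.579 Y35.619
G01 X189.929 Y43.248
G01 X187.581 Y45.104
G01 X191.629 Y38.202
M5
G0 X104.976 Y88.859
M4 S133
G01 X132.246 Y88.859 F3082
G01 X132.246 Y63.567
G01 X104.976 Y63.567
G01 X104.976 Y88.859
M5
G0 X53.790 Y70.048
M4 S636
G01 X89.351 Y70.048 F1777
G01 X89.351 Y31.485
G01 X53.790 Y31.485
G01 X53.790 Y70.048
M5
G0 X147.721 Y100.516
M4 S636
G01 X151.576 Y93.379 F1777
G01 X144.439 Y89.524
G01 X140.584 Y96.661
G01 X147.721 Y100.516
M5
G0 X143.293 Y90.336
M4 S636
G01 X167.887 Y75.394 F1777
M5
G0 X0.000 Y0.000

viewBox `0 0 245.082 113.793` with mm width/height → 1 unit = 1 mm. Flip: y_m = 113.793 − y_svg.

**Shape 1** — `<path>` open polyline, stroke `#ff8800` → engrave (S133, F3082). Machine vertices: (176.549,22.010) → (7.294,80.999) → (176.834,60.790). Open path.

**Shape 2** — `<path>` open polyline, stroke `#ff8800` → engrave (S133, F3082). Machine vertices: (145.525,13.207) → (87.549,77.211) → (76.906,105.146) → (100.793,48.583) → (16.898,92.864) → (35.976,30.880). Open path.

**Shape 3** — `<path>` cubic bezier, stroke `#ff0000` → score (S636, F1777). Control points (SVG): P0=(194.413,98.805), P1=(206.632,83.603), P2=(177.279,55.130), P3=(191.629,75.591); sampled at t=k/5. Machine vertices: (194.413,14.988) → (197.438,25.204) → (194.579,35.619) → (189.929,43.248) → (187.581,45.104) → (191.629,38.202). Open path.

**Shape 4** — `<polygon>` rectangle, stroke `#ff8800` → engrave (S133, F3082). Machine vertices: (104.976,88.859) → (132.246,88.859) → (132.246,63.567) → (104.976,63.567) → (104.976,88.859). Closed: final G1 returns to the first vertex.

**Shape 5** — `<polygon>` rectangle, stroke `#ff0000` → score (S636, F1777). Machine vertices: (53.790,70.048) → (89.351,70.048) → (89.351,31.485) → (53.790,31.485) → (53.790,70.048). Closed: final G1 returns to the first vertex.

**Shape 6** — `<polygon>` regular polygon, stroke `#ff0000` → score (S636, F1777). Machine vertices: (147.721,100.516) → (151.576,93.379) → (144.439,89.524) → (140.584,96.661) → (147.721,100.516). Closed: final G1 returns to the first vertex.

**Shape 7** — `<line>` line segment, stroke `#ff0000` → score (S636, F1777). Machine vertices: (143.293,90.336) → (167.887,75.394). Open path.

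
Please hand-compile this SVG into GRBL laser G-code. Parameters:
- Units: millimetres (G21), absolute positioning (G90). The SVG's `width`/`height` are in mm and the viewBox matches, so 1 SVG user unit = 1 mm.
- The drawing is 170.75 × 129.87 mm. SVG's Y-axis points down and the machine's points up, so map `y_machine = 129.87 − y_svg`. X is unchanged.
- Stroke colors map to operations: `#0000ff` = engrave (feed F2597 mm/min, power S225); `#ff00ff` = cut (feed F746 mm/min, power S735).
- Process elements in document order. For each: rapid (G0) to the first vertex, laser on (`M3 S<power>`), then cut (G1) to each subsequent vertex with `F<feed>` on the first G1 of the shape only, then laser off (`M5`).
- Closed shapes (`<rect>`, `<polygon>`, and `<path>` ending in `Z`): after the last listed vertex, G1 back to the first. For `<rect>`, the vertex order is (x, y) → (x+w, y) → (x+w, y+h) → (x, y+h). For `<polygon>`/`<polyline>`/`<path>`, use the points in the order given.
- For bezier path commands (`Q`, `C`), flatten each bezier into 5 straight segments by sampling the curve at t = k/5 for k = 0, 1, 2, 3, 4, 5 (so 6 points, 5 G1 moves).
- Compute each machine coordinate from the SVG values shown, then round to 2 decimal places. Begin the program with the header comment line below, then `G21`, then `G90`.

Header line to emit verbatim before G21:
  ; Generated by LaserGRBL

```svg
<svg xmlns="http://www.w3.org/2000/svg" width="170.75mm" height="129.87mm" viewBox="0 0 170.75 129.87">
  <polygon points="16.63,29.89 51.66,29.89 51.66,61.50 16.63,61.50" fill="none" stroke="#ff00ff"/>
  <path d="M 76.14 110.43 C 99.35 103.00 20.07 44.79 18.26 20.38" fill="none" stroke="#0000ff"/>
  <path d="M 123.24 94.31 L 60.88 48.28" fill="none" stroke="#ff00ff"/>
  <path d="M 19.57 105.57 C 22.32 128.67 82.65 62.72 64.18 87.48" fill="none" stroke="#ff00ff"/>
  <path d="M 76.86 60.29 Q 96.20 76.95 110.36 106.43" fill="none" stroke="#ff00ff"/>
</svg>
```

; Generated by LaserGRBL
G21
G90
G0 X16.63 Y99.98
M3 S735
G1 X51.66 Y99.98 F746
G1 X51.66 Y68.37
G1 X16.63 Y68.37
G1 X16.63 Y99.98
M5
G0 X76.14 Y19.44
M3 S225
G1 X79.21 Y29.31 F2597
G1 X66.31 Y47.32
G1 X46.10 Y69.39
G1 X27.20 Y91.46
G1 X18.26 Y109.49
M5
G0 X123.24 Y35.56
M3 S735
G1 X60.88 Y81.59 F746
M5
G0 X19.57 Y24.30
M3 S735
G1 X27.04 Y19.69 F746
G1 X41.78 Y27.82
G1 X57.25 Y40.07
G1 X66.90 Y47.80
G1 X64.18 Y42.39
M5
G0 X76.86 Y69.58
M3 S735
G1 X84.39 Y62.40 F746
G1 X91.50 Y54.20
G1 X98.20 Y44.97
G1 X104.49 Y34.72
G1 X110.36 Y23.44
M5

Since the viewBox matches the mm dimensions, user units are millimetres directly. The only transform is the Y-flip y_m = 129.87 − y_svg.

Shape 1 is a rectangle drawn with `<polygon>`. Its stroke #ff00ff means cut at S735, F746. After flipping Y the toolpath is (16.63,99.98) → (51.66,99.98) → (51.66,68.37) → (16.63,68.37) → (16.63,99.98), returning to the start.

Shape 2 is a cubic bezier drawn with `<path>`. Its stroke #0000ff means engrave at S225, F2597. After flipping Y the toolpath is (76.14,19.44) → (79.21,29.31) → (66.31,47.32) → (46.10,69.39) → (27.20,91.46) → (18.26,109.49).

Shape 3 is a line segment drawn with `<path>`. Its stroke #ff00ff means cut at S735, F746. After flipping Y the toolpath is (123.24,35.56) → (60.88,81.59).

Shape 4 is a cubic bezier drawn with `<path>`. Its stroke #ff00ff means cut at S735, F746. After flipping Y the toolpath is (19.57,24.30) → (27.04,19.69) → (41.78,27.82) → (57.25,40.07) → (66.90,47.80) → (64.18,42.39).

Shape 5 is a quadratic bezier drawn with `<path>`. Its stroke #ff00ff means cut at S735, F746. After flipping Y the toolpath is (76.86,69.58) → (84.39,62.40) → (91.50,54.20) → (98.20,44.97) → (104.49,34.72) → (110.36,23.44).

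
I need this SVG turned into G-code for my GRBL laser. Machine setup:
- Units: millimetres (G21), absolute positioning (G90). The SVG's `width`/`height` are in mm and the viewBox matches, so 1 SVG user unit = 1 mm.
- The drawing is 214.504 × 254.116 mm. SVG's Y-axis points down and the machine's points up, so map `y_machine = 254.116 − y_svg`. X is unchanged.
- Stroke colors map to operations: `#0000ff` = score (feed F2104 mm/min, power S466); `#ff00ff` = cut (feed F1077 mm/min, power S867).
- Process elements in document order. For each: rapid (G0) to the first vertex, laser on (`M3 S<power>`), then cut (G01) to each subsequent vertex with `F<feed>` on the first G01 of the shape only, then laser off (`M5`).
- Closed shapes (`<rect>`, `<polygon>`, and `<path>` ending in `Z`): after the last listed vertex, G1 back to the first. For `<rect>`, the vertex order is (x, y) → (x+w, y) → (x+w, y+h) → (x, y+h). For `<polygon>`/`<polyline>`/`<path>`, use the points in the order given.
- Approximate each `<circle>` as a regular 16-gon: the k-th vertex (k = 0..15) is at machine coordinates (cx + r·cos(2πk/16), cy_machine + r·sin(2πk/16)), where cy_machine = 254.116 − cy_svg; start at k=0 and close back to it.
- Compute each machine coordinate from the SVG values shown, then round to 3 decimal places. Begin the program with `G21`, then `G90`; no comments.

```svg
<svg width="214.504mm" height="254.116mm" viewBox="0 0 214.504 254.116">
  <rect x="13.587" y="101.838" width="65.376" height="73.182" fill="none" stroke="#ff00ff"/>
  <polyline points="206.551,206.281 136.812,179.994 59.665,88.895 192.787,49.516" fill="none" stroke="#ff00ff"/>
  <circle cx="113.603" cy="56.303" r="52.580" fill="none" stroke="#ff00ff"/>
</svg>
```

G21
G90
G0 X13.587 Y152.278
M3 S867
G01 X78.963 Y152.278 F1077
G01 X78.963 Y79.096
G01 X13.587 Y79.096
G01 X13.587 Y152.278
M5
G0 X206.551 Y47.835
M3 S867
G01 X136.812 Y74.122 F1077
G01 X59.665 Y165.221
G01 X192.787 Y204.600
M5
G0 X166.183 Y197.813
M3 S867
G01 X162.181 Y217.934 F1077
G01 X150.783 Y234.993
G01 X133.724 Y246.391
G01 X113.603 Y250.393
G01 X93.482 Y246.391
G01 X76.423 Y234.993
G01 X65.025 Y217.934
G01 X61.023 Y197.813
G01 X65.025 Y177.692
G01 X76.423 Y160.633
G01 X93.482 Y149.235
G01 X113.603 Y145.233
G01 X133.724 Y149.235
G01 X150.783 Y160.633
G01 X162.181 Y177.692
G01 X166.183 Y197.813
M5

viewBox `0 0 214.504 254.116` with mm width/height → 1 unit = 1 mm. Flip: y_m = 254.116 − y_svg.

**Shape 1** — `<rect>` rectangle, stroke `#ff00ff` → cut (S867, F1077). Machine vertices: (13.587,152.278) → (78.963,152.278) → (78.963,79.096) → (13.587,79.096) → (13.587,152.278). Closed: final G1 returns to the first vertex.

**Shape 2** — `<polyline>` open polyline, stroke `#ff00ff` → cut (S867, F1077). Machine vertices: (206.551,47.835) → (136.812,74.122) → (59.665,165.221) → (192.787,204.600). Open path.

**Shape 3** — `<circle>` circle, stroke `#ff00ff` → cut (S867, F1077). Machine vertices: (166.183,197.813) → (162.181,217.934) → (150.783,234.993) → (133.724,246.391) → (113.603,250.393) → (93.482,246.391) → (76.423,234.993) → (65.025,217.934) → (61.023,197.813) → (65.025,177.692) → (76.423,160.633) → (93.482,149.235) → (113.603,145.233) → (133.724,149.235) → (150.783,160.633) → (162.181,177.692) → (166.183,197.813). Closed: final G1 returns to the first vertex.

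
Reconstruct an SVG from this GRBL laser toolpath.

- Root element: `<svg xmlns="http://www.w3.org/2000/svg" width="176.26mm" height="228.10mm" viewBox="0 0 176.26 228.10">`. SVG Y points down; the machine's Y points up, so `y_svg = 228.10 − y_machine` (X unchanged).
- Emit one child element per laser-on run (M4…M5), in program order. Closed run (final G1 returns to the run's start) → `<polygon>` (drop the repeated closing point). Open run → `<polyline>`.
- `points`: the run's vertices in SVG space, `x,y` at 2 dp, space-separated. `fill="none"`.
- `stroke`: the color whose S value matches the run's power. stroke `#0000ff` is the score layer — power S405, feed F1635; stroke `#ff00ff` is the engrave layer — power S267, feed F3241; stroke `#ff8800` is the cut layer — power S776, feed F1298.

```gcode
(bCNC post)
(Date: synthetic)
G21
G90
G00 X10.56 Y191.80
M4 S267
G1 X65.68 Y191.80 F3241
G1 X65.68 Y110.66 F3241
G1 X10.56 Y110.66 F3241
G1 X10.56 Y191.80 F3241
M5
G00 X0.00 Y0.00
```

Machine Y-up, SVG Y-down with viewBox height 228.10, so y_svg = 228.10 − y_machine; X carries over. Every run uses S267, so all elements get stroke `#ff00ff` (engrave).

Run 1: The run returns to its start, so emit a `<polygon>` with points (Y-flipped): 10.56,36.30 65.68,36.30 65.68,117.44 10.56,117.44.

<svg xmlns="http://www.w3.org/2000/svg" width="176.26mm" height="228.10mm" viewBox="0 0 176.26 228.10">
  <polygon points="10.56,36.30 65.68,36.30 65.68,117.44 10.56,117.44" fill="none" stroke="#ff00ff"/>
</svg>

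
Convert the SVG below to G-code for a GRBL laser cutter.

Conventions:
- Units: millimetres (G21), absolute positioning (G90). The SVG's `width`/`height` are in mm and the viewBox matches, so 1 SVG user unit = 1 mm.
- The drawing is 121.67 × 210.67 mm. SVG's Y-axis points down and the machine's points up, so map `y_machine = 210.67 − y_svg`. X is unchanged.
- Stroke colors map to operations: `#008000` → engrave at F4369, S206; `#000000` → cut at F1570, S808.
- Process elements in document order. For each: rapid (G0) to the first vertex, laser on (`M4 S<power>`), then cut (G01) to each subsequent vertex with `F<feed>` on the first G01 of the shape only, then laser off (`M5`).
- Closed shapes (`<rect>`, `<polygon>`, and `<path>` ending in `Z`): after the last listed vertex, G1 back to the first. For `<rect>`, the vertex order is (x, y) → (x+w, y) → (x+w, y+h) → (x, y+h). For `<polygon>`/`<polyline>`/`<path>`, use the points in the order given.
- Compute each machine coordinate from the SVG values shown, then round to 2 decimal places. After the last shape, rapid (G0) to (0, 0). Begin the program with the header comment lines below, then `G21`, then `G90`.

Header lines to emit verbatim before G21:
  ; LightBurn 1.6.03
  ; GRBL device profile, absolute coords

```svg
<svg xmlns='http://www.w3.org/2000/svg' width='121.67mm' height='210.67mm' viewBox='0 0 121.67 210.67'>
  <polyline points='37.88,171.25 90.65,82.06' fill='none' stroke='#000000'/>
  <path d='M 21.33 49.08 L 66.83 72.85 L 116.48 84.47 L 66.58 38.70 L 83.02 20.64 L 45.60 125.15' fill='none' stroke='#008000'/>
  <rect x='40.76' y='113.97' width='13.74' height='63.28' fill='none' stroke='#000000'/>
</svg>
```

; LightBurn 1.6.03
; GRBL device profile, absolute coords
G21
G90
G0 X37.88 Y39.42
M4 S808
G01 X90.65 Y128.61 F1570
M5
G0 X21.33 Y161.59
M4 S206
G01 X66.83 Y137.82 F4369
G01 X116.48 Y126.20
G01 X66.58 Y171.97
G01 X83.02 Y190.03
G01 X45.60 Y85.52
M5
G0 X40.76 Y96.70
M4 S808
G01 X54.50 Y96.70 F1570
G01 X54.50 Y33.42
G01 X40.76 Y33.42
G01 X40.76 Y96.70
M5
G0 X0.00 Y0.00

1 u = 1 mm; y_m = 210.67 − y.

[1] `<polyline>` line segment, #000000→cut S808 F1570: (37.88,39.42) → (90.65,128.61)

[2] `<path>` open polyline, #008000→engrave S206 F4369: (21.33,161.59) → (66.83,137.82) → (116.48,126.20) → (66.58,171.97) → (83.02,190.03) → (45.60,85.52)

[3] `<rect>` rectangle, #000000→cut S808 F1570: (40.76,96.70) → (54.50,96.70) → (54.50,33.42) → (40.76,33.42) → (40.76,96.70) (closed)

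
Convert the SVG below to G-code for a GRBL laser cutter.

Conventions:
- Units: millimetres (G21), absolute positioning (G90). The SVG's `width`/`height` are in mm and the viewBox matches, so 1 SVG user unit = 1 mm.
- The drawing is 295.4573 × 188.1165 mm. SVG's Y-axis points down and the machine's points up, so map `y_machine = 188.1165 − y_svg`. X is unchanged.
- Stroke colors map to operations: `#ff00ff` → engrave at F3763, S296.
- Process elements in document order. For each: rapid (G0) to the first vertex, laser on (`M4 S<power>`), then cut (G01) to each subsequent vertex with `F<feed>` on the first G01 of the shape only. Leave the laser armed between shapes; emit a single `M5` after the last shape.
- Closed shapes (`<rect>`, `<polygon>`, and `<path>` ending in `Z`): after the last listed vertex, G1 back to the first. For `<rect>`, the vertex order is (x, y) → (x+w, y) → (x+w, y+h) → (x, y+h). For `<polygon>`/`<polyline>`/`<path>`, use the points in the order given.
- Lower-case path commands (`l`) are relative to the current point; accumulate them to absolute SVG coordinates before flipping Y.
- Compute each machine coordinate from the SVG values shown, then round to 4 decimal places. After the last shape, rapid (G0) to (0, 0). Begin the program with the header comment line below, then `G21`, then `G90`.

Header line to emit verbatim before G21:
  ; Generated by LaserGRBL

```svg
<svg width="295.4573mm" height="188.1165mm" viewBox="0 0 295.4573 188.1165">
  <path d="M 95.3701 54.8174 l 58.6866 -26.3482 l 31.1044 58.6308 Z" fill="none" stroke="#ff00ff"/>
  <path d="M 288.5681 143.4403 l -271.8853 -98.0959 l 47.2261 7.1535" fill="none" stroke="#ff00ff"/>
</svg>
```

; Generated by LaserGRBL
G21
G90
G0 X95.3701 Y133.2991
M4 S296
G01 X154.0567 Y159.6473 F3763
G01 X185.1611 Y101.0165
G01 X95.3701 Y133.2991
G0 X288.5681 Y44.6762
M4 S296
G01 X16.6828 Y142.7721 F3763
G01 X63.9089 Y135.6186
M5
G0 X0.0000 Y0.0000

viewBox `0 0 295.4573 188.1165` with mm width/height → 1 unit = 1 mm. Flip: y_m = 188.1165 − y_svg.

**Shape 1** — `<path>` closed polygon, stroke `#ff00ff` → engrave (S296, F3763). Machine vertices: (95.3701,133.2991) → (154.0567,159.6473) → (185.1611,101.0165) → (95.3701,133.2991). Closed: final G1 returns to the first vertex.

**Shape 2** — `<path>` open polyline, stroke `#ff00ff` → engrave (S296, F3763). Machine vertices: (288.5681,44.6762) → (16.6828,142.7721) → (63.9089,135.6186). Open path.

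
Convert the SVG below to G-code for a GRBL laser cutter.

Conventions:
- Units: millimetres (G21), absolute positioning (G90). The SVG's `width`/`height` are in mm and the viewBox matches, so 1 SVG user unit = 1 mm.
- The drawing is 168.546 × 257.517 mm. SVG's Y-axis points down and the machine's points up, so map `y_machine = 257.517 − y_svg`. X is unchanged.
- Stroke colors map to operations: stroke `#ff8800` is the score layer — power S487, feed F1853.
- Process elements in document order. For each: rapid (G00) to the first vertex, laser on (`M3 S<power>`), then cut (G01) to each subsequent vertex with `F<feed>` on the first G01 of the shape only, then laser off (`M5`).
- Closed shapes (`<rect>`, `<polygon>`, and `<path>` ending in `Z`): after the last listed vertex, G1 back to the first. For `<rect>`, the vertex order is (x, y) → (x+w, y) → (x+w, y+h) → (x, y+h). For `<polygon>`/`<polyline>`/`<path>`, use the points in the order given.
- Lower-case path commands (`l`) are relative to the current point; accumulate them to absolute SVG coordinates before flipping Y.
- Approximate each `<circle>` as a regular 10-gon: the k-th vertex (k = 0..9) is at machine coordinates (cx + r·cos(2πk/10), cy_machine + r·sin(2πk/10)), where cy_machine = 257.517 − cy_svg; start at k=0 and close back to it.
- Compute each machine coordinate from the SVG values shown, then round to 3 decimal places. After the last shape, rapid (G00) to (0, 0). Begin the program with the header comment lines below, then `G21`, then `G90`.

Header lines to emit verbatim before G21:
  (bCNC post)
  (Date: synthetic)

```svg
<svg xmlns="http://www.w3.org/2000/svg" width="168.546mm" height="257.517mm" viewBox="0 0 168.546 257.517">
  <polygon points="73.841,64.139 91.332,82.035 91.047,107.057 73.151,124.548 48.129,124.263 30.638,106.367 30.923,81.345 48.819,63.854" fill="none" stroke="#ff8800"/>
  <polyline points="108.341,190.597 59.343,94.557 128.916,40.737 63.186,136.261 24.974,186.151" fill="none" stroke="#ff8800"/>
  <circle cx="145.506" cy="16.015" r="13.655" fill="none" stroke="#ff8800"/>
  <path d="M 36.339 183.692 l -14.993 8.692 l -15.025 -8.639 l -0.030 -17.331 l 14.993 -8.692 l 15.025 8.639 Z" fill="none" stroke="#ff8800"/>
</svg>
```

(bCNC post)
(Date: synthetic)
G21
G90
G00 X73.841 Y193.378
M3 S487
G01 X91.332 Y175.482 F1853
G01 X91.047 Y150.460
G01 X73.151 Y132.969
G01 X48.129 Y133.254
G01 X30.638 Y151.150
G01 X30.923 Y176.172
G01 X48.819 Y193.663
G01 X73.841 Y193.378
M5
G00 X108.341 Y66.920
M3 S487
G01 X59.343 Y162.960 F1853
G01 X128.916 Y216.780
G01 X63.186 Y121.256
G01 X24.974 Y71.366
M5
G00 X159.161 Y241.502
M3 S487
G01 X156.553 Y249.528 F1853
G01 X149.726 Y254.489
G01 X141.286 Y254.489
G01 X134.459 Y249.528
G01 X131.851 Y241.502
G01 X134.459 Y233.476
G01 X141.286 Y228.515
G01 X149.726 Y228.515
G01 X156.553 Y233.476
G01 X159.161 Y241.502
M5
G00 X36.339 Y73.825
M3 S487
G01 X21.346 Y65.133 F1853
G01 X6.321 Y73.772
G01 X6.291 Y91.103
G01 X21.284 Y99.795
G01 X36.309 Y91.156
G01 X36.339 Y73.825
M5
G00 X0.000 Y0.000

viewBox `0 0 168.546 257.517` with mm width/height → 1 unit = 1 mm. Flip: y_m = 257.517 − y_svg.

**Shape 1** — `<polygon>` regular polygon, stroke `#ff8800` → score (S487, F1853). Machine vertices: (73.841,193.378) → (91.332,175.482) → (91.047,150.460) → (73.151,132.969) → (48.129,133.254) → (30.638,151.150) → (30.923,176.172) → (48.819,193.663) → (73.841,193.378). Closed: final G1 returns to the first vertex.

**Shape 2** — `<polyline>` open polyline, stroke `#ff8800` → score (S487, F1853). Machine vertices: (108.341,66.920) → (59.343,162.960) → (128.916,216.780) → (63.186,121.256) → (24.974,71.366). Open path.

**Shape 3** — `<circle>` circle, stroke `#ff8800` → score (S487, F1853). Machine vertices: (159.161,241.502) → (156.553,249.528) → (149.726,254.489) → (141.286,254.489) → (134.459,249.528) → (131.851,241.502) → (134.459,233.476) → (141.286,228.515) → (149.726,228.515) → (156.553,233.476) → (159.161,241.502). Closed: final G1 returns to the first vertex.

**Shape 4** — `<path>` regular polygon, stroke `#ff8800` → score (S487, F1853). Machine vertices: (36.339,73.825) → (21.346,65.133) → (6.321,73.772) → (6.291,91.103) → (21.284,99.795) → (36.309,91.156) → (36.339,73.825). Closed: final G1 returns to the first vertex.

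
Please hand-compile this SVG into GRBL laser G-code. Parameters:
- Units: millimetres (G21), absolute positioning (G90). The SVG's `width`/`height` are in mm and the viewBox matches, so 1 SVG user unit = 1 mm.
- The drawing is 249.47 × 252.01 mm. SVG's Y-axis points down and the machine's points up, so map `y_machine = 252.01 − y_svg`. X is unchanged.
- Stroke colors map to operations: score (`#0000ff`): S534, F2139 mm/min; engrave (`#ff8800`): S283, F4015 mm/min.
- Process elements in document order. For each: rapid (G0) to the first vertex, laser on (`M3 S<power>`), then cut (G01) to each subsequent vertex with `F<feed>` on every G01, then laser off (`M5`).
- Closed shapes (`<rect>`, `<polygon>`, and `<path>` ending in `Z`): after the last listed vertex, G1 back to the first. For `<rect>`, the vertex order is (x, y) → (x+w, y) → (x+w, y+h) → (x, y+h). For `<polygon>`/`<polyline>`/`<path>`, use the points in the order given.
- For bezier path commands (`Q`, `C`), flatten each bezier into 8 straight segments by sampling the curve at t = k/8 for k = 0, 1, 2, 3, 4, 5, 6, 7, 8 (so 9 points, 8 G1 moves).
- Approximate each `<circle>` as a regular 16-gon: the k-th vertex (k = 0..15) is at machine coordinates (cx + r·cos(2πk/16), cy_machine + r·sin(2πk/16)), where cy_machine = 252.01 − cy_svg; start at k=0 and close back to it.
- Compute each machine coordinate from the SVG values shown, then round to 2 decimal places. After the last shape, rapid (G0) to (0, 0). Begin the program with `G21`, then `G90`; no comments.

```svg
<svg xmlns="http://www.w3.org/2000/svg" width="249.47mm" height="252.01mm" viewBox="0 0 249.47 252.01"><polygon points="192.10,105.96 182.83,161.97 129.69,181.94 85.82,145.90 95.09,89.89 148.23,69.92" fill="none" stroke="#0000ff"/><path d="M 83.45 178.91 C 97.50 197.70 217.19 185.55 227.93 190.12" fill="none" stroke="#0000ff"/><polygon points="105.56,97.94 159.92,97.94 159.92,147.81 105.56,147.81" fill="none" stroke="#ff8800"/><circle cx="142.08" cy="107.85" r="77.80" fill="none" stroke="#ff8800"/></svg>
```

viewBox `0 0 249.47 252.01` with mm width/height → 1 unit = 1 mm. Flip: y_m = 252.01 − y_svg.

**Shape 1** — `<polygon>` regular polygon, stroke `#0000ff` → score (S534, F2139). Machine vertices: (192.10,146.05) → (182.83,90.04) → (129.69,70.07) → (85.82,106.11) → (95.09,162.12) → (148.23,182.09) → (192.10,146.05). Closed: final G1 returns to the first vertex.

**Shape 2** — `<path>` cubic bezier, stroke `#0000ff` → score (S534, F2139). Control points (SVG): P0=(83.45,178.91), P1=(97.50,197.70), P2=(217.19,185.55), P3=(227.93,190.12); sampled at t=k/8. Machine vertices: (83.45,73.10) → (93.25,67.41) → (110.44,64.06) → (132.51,62.50) → (156.93,62.16) → (181.20,62.49) → (202.80,62.93) → (219.21,62.91) → (227.93,61.89). Open path.

**Shape 3** — `<polygon>` rectangle, stroke `#ff8800` → engrave (S283, F4015). Machine vertices: (105.56,154.07) → (159.92,154.07) → (159.92,104.20) → (105.56,104.20) → (105.56,154.07). Closed: final G1 returns to the first vertex.

**Shape 4** — `<circle>` circle, stroke `#ff8800` → engrave (S283, F4015). Machine vertices: (219.88,144.16) → (213.96,173.93) → (197.09,199.17) → (171.85,216.04) → (142.08,221.96) → (112.31,216.04) → (87.07,199.17) → (70.20,173.93) → (64.28,144.16) → (70.20,114.39) → (87.07,89.15) → (112.31,72.28) → (142.08,66.36) → (171.85,72.28) → (197.09,89.15) → (213.96,114.39) → (219.88,144.16). Closed: final G1 returns to the first vertex.

G21
G90
G0 X192.10 Y146.05
M3 S534
G01 X182.83 Y90.04 F2139
G01 X129.69 Y70.07 F2139
G01 X85.82 Y106.11 F2139
G01 X95.09 Y162.12 F2139
G01 X148.23 Y182.09 F2139
G01 X192.10 Y146.05 F2139
M5
G0 X83.45 Y73.10
M3 S534
G01 X93.25 Y67.41 F2139
G01 X110.44 Y64.06 F2139
G01 X132.51 Y62.50 F2139
G01 X156.93 Y62.16 F2139
G01 X181.20 Y62.49 F2139
G01 X202.80 Y62.93 F2139
G01 X219.21 Y62.91 F2139
G01 X227.93 Y61.89 F2139
M5
G0 X105.56 Y154.07
M3 S283
G01 X159.92 Y154.07 F4015
G01 X159.92 Y104.20 F4015
G01 X105.56 Y104.20 F4015
G01 X105.56 Y154.07 F4015
M5
G0 X219.88 Y144.16
M3 S283
G01 X213.96 Y173.93 F4015
G01 X197.09 Y199.17 F4015
G01 X171.85 Y216.04 F4015
G01 X142.08 Y221.96 F4015
G01 X112.31 Y216.04 F4015
G01 X87.07 Y199.17 F4015
G01 X70.20 Y173.93 F4015
G01 X64.28 Y144.16 F4015
G01 X70.20 Y114.39 F4015
G01 X87.07 Y89.15 F4015
G01 X112.31 Y72.28 F4015
G01 X142.08 Y66.36 F4015
G01 X171.85 Y72.28 F4015
G01 X197.09 Y89.15 F4015
G01 X213.96 Y114.39 F4015
G01 X219.88 Y144.16 F4015
M5
G0 X0.00 Y0.00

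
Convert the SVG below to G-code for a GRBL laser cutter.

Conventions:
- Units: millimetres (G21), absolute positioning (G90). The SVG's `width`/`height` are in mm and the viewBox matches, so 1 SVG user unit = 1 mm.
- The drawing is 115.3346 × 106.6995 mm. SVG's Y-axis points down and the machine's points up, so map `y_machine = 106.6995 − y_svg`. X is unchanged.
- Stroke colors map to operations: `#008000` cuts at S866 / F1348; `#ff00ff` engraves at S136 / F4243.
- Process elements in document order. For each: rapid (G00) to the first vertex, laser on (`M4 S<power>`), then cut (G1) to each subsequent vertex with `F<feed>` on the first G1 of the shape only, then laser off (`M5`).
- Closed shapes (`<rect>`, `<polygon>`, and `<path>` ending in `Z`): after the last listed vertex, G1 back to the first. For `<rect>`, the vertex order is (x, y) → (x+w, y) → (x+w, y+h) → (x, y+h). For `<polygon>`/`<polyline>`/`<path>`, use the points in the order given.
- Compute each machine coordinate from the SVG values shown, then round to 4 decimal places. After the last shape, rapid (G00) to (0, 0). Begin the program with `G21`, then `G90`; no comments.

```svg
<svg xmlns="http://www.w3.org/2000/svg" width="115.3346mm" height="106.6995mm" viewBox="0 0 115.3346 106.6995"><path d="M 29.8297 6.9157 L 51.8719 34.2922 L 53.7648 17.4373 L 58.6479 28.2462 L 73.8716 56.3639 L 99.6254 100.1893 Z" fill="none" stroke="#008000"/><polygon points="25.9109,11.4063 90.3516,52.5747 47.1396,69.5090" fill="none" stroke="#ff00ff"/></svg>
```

G21
G90
G00 X29.8297 Y99.7838
M4 S866
G1 X51.8719 Y72.4073 F1348
G1 X53.7648 Y89.2622
G1 X58.6479 Y78.4533
G1 X73.8716 Y50.3356
G1 X99.6254 Y6.5102
G1 X29.8297 Y99.7838
M5
G00 X25.9109 Y95.2932
M4 S136
G1 X90.3516 Y54.1248 F4243
G1 X47.1396 Y37.1905
G1 X25.9109 Y95.2932
M5
G00 X0.0000 Y0.0000

1 u = 1 mm; y_m = 106.6995 − y.

[1] `<path>` closed polygon, #008000→cut S866 F1348: (29.8297,99.7838) → (51.8719,72.4073) → (53.7648,89.2622) → (58.6479,78.4533) → (73.8716,50.3356) → (99.6254,6.5102) → (29.8297,99.7838) (closed)

[2] `<polygon>` closed polygon, #ff00ff→engrave S136 F4243: (25.9109,95.2932) → (90.3516,54.1248) → (47.1396,37.1905) → (25.9109,95.2932) (closed)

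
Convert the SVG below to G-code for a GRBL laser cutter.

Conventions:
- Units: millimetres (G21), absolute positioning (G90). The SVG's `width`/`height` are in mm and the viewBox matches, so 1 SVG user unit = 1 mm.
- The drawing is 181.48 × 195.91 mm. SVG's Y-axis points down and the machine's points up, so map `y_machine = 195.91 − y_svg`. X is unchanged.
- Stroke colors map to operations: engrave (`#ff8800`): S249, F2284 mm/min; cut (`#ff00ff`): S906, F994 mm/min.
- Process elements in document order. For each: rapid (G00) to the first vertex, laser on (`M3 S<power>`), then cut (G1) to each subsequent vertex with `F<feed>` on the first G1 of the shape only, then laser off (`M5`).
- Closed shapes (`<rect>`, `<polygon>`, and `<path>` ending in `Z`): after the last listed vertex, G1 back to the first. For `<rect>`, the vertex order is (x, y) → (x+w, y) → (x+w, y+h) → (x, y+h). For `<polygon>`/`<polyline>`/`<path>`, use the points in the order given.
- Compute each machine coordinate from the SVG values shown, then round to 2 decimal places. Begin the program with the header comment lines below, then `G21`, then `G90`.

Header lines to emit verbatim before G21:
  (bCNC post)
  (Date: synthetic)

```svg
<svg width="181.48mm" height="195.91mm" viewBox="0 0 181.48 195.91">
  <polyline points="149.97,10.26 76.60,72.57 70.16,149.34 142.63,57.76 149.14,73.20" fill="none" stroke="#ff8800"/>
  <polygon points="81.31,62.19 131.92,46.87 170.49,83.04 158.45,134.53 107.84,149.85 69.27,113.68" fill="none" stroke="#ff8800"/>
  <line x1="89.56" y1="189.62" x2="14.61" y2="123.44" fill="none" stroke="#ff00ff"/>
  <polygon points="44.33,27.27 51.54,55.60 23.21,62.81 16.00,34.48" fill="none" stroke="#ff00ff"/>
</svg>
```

(bCNC post)
(Date: synthetic)
G21
G90
G00 X149.97 Y185.65
M3 S249
G1 X76.60 Y123.34 F2284
G1 X70.16 Y46.57
G1 X142.63 Y138.15
G1 X149.14 Y122.71
M5
G00 X81.31 Y133.72
M3 S249
G1 X131.92 Y149.04 F2284
G1 X170.49 Y112.87
G1 X158.45 Y61.38
G1 X107.84 Y46.06
G1 X69.27 Y82.23
G1 X81.31 Y133.72
M5
G00 X89.56 Y6.29
M3 S906
G1 X14.61 Y72.47 F994
M5
G00 X44.33 Y168.64
M3 S906
G1 X51.54 Y140.31 F994
G1 X23.21 Y133.10
G1 X16.00 Y161.43
G1 X44.33 Y168.64
M5

1 u = 1 mm; y_m = 195.91 − y.

[1] `<polyline>` open polyline, #ff8800→engrave S249 F2284: (149.97,185.65) → (76.60,123.34) → (70.16,46.57) → (142.63,138.15) → (149.14,122.71)

[2] `<polygon>` regular polygon, #ff8800→engrave S249 F2284: (81.31,133.72) → (131.92,149.04) → (170.49,112.87) → (158.45,61.38) → (107.84,46.06) → (69.27,82.23) → (81.31,133.72) (closed)

[3] `<line>` line segment, #ff00ff→cut S906 F994: (89.56,6.29) → (14.61,72.47)

[4] `<polygon>` regular polygon, #ff00ff→cut S906 F994: (44.33,168.64) → (51.54,140.31) → (23.21,133.10) → (16.00,161.43) → (44.33,168.64) (closed)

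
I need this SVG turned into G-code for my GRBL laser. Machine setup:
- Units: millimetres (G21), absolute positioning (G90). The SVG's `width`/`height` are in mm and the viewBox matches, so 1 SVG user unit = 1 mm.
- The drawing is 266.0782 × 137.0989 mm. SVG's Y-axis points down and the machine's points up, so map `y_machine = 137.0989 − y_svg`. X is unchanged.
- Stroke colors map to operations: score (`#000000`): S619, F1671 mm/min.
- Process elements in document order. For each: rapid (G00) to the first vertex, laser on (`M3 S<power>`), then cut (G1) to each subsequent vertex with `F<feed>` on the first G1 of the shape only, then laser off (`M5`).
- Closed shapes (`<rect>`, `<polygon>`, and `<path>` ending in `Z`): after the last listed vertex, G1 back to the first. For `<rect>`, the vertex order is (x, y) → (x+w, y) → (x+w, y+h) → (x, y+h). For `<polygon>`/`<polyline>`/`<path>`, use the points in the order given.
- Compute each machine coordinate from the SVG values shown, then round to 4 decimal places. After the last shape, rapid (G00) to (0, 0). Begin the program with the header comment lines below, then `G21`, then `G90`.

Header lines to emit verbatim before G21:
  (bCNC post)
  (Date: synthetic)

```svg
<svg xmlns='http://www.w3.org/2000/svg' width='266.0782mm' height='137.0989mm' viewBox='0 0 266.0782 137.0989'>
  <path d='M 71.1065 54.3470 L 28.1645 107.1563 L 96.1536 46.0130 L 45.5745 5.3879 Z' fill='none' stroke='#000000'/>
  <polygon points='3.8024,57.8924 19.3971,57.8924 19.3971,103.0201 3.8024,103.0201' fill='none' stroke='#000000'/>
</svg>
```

(bCNC post)
(Date: synthetic)
G21
G90
G00 X71.1065 Y82.7519
M3 S619
G1 X28.1645 Y29.9426 F1671
G1 X96.1536 Y91.0859
G1 X45.5745 Y131.7110
G1 X71.1065 Y82.7519
M5
G00 X3.8024 Y79.2065
M3 S619
G1 X19.3971 Y79.2065 F1671
G1 X19.3971 Y34.0788
G1 X3.8024 Y34.0788
G1 X3.8024 Y79.2065
M5
G00 X0.0000 Y0.0000

Since the viewBox matches the mm dimensions, user units are millimetres directly. The only transform is the Y-flip y_m = 137.0989 − y_svg.

Shape 1 is a closed polygon drawn with `<path>`. Its stroke #000000 means score at S619, F1671. After flipping Y the toolpath is (71.1065,82.7519) → (28.1645,29.9426) → (96.1536,91.0859) → (45.5745,131.7110) → (71.1065,82.7519), returning to the start.

Shape 2 is a rectangle drawn with `<polygon>`. Its stroke #000000 means score at S619, F1671. After flipping Y the toolpath is (3.8024,79.2065) → (19.3971,79.2065) → (19.3971,34.0788) → (3.8024,34.0788) → (3.8024,79.2065), returning to the start.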